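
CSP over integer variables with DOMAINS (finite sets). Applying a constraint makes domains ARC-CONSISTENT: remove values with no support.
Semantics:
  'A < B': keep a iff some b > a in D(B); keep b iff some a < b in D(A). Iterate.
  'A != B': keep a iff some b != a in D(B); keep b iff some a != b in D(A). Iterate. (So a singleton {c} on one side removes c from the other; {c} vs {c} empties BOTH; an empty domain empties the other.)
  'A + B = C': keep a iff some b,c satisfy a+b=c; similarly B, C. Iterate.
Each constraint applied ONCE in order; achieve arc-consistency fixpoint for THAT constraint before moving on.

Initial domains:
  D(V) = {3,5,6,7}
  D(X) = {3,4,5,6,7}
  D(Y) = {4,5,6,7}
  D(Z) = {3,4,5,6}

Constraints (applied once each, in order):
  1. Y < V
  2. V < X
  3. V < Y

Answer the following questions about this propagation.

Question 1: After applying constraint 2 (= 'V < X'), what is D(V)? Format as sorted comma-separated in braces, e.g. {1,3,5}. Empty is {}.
Answer: {5,6}

Derivation:
Constraint 1 (Y < V) on D(Y)={4,5,6,7} D(V)={3,5,6,7}: Y {4,5,6,7}->{4,5,6}; V {3,5,6,7}->{5,6,7}
Constraint 2 (V < X) on D(V)={5,6,7} D(X)={3,4,5,6,7}: V {5,6,7}->{5,6}; X {3,4,5,6,7}->{6,7}
So after constraint 2: D(V) = {5,6}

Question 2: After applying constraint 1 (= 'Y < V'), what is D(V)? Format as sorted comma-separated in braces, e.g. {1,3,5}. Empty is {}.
Constraint 1 (Y < V) on D(Y)={4,5,6,7} D(V)={3,5,6,7}: Y {4,5,6,7}->{4,5,6}; V {3,5,6,7}->{5,6,7}
So after constraint 1: D(V) = {5,6,7}

Answer: {5,6,7}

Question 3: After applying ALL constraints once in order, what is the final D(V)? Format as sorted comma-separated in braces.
Answer: {5}

Derivation:
Constraint 1 (Y < V) on D(Y)={4,5,6,7} D(V)={3,5,6,7}: Y {4,5,6,7}->{4,5,6}; V {3,5,6,7}->{5,6,7}
Constraint 2 (V < X) on D(V)={5,6,7} D(X)={3,4,5,6,7}: V {5,6,7}->{5,6}; X {3,4,5,6,7}->{6,7}
Constraint 3 (V < Y) on D(V)={5,6} D(Y)={4,5,6}: V {5,6}->{5}; Y {4,5,6}->{6}
So after all 3 constraints: D(V) = {5}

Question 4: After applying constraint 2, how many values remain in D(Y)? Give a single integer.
Constraint 1 (Y < V) on D(Y)={4,5,6,7} D(V)={3,5,6,7}: Y {4,5,6,7}->{4,5,6}; V {3,5,6,7}->{5,6,7}
Constraint 2 (V < X) on D(V)={5,6,7} D(X)={3,4,5,6,7}: V {5,6,7}->{5,6}; X {3,4,5,6,7}->{6,7}
So after constraint 2: D(Y)={4,5,6}, size = 3

Answer: 3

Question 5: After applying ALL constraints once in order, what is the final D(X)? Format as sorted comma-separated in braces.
Answer: {6,7}

Derivation:
Constraint 1 (Y < V) on D(Y)={4,5,6,7} D(V)={3,5,6,7}: Y {4,5,6,7}->{4,5,6}; V {3,5,6,7}->{5,6,7}
Constraint 2 (V < X) on D(V)={5,6,7} D(X)={3,4,5,6,7}: V {5,6,7}->{5,6}; X {3,4,5,6,7}->{6,7}
Constraint 3 (V < Y) on D(V)={5,6} D(Y)={4,5,6}: V {5,6}->{5}; Y {4,5,6}->{6}
So after all 3 constraints: D(X) = {6,7}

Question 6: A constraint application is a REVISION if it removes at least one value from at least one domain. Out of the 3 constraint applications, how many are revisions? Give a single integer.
Constraint 1 (Y < V) on D(Y)={4,5,6,7} D(V)={3,5,6,7}: Y {4,5,6,7}->{4,5,6}; V {3,5,6,7}->{5,6,7} => REVISION
Constraint 2 (V < X) on D(V)={5,6,7} D(X)={3,4,5,6,7}: V {5,6,7}->{5,6}; X {3,4,5,6,7}->{6,7} => REVISION
Constraint 3 (V < Y) on D(V)={5,6} D(Y)={4,5,6}: V {5,6}->{5}; Y {4,5,6}->{6} => REVISION
Total revisions = 3

Answer: 3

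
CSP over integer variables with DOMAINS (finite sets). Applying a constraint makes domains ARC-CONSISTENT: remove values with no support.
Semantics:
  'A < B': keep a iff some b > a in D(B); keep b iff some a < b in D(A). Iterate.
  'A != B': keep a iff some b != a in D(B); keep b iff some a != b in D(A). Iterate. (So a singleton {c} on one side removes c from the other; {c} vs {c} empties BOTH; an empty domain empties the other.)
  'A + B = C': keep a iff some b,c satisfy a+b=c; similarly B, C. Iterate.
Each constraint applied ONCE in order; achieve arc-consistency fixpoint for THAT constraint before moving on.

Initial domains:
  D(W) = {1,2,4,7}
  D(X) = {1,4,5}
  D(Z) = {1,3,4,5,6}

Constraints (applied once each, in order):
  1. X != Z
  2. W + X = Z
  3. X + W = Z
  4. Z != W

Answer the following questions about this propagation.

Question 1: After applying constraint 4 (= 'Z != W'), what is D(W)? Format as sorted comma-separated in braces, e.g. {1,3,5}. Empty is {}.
Constraint 1 (X != Z) on D(X)={1,4,5} D(Z)={1,3,4,5,6}: no change
Constraint 2 (W + X = Z) on D(W)={1,2,4,7} D(X)={1,4,5} D(Z)={1,3,4,5,6}: W {1,2,4,7}->{1,2,4}; Z {1,3,4,5,6}->{3,5,6}
Constraint 3 (X + W = Z) on D(X)={1,4,5} D(W)={1,2,4} D(Z)={3,5,6}: no change
Constraint 4 (Z != W) on D(Z)={3,5,6} D(W)={1,2,4}: no change
So after constraint 4: D(W) = {1,2,4}

Answer: {1,2,4}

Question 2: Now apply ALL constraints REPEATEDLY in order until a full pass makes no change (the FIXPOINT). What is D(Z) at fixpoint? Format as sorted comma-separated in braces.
Answer: {3,5,6}

Derivation:
pass 0 (initial): D(Z)={1,3,4,5,6}
pass 1: W {1,2,4,7}->{1,2,4}; Z {1,3,4,5,6}->{3,5,6}
pass 2: no change
Fixpoint after 2 passes: D(Z) = {3,5,6}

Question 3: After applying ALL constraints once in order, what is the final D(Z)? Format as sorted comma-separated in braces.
Answer: {3,5,6}

Derivation:
Constraint 1 (X != Z) on D(X)={1,4,5} D(Z)={1,3,4,5,6}: no change
Constraint 2 (W + X = Z) on D(W)={1,2,4,7} D(X)={1,4,5} D(Z)={1,3,4,5,6}: W {1,2,4,7}->{1,2,4}; Z {1,3,4,5,6}->{3,5,6}
Constraint 3 (X + W = Z) on D(X)={1,4,5} D(W)={1,2,4} D(Z)={3,5,6}: no change
Constraint 4 (Z != W) on D(Z)={3,5,6} D(W)={1,2,4}: no change
So after all 4 constraints: D(Z) = {3,5,6}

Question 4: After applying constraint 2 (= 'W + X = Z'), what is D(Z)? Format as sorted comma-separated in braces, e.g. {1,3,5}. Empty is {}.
Answer: {3,5,6}

Derivation:
Constraint 1 (X != Z) on D(X)={1,4,5} D(Z)={1,3,4,5,6}: no change
Constraint 2 (W + X = Z) on D(W)={1,2,4,7} D(X)={1,4,5} D(Z)={1,3,4,5,6}: W {1,2,4,7}->{1,2,4}; Z {1,3,4,5,6}->{3,5,6}
So after constraint 2: D(Z) = {3,5,6}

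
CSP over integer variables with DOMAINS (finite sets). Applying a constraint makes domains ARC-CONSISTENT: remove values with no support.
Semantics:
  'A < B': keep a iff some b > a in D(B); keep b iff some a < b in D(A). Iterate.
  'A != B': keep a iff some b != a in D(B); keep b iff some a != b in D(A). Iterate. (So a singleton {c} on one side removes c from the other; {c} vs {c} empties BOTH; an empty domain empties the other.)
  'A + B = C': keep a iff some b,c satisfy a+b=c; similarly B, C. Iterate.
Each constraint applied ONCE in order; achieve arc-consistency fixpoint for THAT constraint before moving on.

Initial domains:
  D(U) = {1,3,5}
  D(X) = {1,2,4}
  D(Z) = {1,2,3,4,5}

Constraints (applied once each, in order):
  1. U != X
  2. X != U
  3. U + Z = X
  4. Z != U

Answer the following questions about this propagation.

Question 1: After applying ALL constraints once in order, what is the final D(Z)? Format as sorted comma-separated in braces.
Constraint 1 (U != X) on D(U)={1,3,5} D(X)={1,2,4}: no change
Constraint 2 (X != U) on D(X)={1,2,4} D(U)={1,3,5}: no change
Constraint 3 (U + Z = X) on D(U)={1,3,5} D(Z)={1,2,3,4,5} D(X)={1,2,4}: U {1,3,5}->{1,3}; Z {1,2,3,4,5}->{1,3}; X {1,2,4}->{2,4}
Constraint 4 (Z != U) on D(Z)={1,3} D(U)={1,3}: no change
So after all 4 constraints: D(Z) = {1,3}

Answer: {1,3}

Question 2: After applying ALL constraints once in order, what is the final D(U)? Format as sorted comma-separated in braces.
Answer: {1,3}

Derivation:
Constraint 1 (U != X) on D(U)={1,3,5} D(X)={1,2,4}: no change
Constraint 2 (X != U) on D(X)={1,2,4} D(U)={1,3,5}: no change
Constraint 3 (U + Z = X) on D(U)={1,3,5} D(Z)={1,2,3,4,5} D(X)={1,2,4}: U {1,3,5}->{1,3}; Z {1,2,3,4,5}->{1,3}; X {1,2,4}->{2,4}
Constraint 4 (Z != U) on D(Z)={1,3} D(U)={1,3}: no change
So after all 4 constraints: D(U) = {1,3}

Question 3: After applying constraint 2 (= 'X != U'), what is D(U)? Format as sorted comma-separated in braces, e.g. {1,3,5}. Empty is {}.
Constraint 1 (U != X) on D(U)={1,3,5} D(X)={1,2,4}: no change
Constraint 2 (X != U) on D(X)={1,2,4} D(U)={1,3,5}: no change
So after constraint 2: D(U) = {1,3,5}

Answer: {1,3,5}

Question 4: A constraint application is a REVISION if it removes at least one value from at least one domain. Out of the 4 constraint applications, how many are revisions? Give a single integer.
Constraint 1 (U != X) on D(U)={1,3,5} D(X)={1,2,4}: no change => not a revision
Constraint 2 (X != U) on D(X)={1,2,4} D(U)={1,3,5}: no change => not a revision
Constraint 3 (U + Z = X) on D(U)={1,3,5} D(Z)={1,2,3,4,5} D(X)={1,2,4}: U {1,3,5}->{1,3}; Z {1,2,3,4,5}->{1,3}; X {1,2,4}->{2,4} => REVISION
Constraint 4 (Z != U) on D(Z)={1,3} D(U)={1,3}: no change => not a revision
Total revisions = 1

Answer: 1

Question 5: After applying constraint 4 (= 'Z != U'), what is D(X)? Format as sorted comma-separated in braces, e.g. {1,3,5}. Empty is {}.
Constraint 1 (U != X) on D(U)={1,3,5} D(X)={1,2,4}: no change
Constraint 2 (X != U) on D(X)={1,2,4} D(U)={1,3,5}: no change
Constraint 3 (U + Z = X) on D(U)={1,3,5} D(Z)={1,2,3,4,5} D(X)={1,2,4}: U {1,3,5}->{1,3}; Z {1,2,3,4,5}->{1,3}; X {1,2,4}->{2,4}
Constraint 4 (Z != U) on D(Z)={1,3} D(U)={1,3}: no change
So after constraint 4: D(X) = {2,4}

Answer: {2,4}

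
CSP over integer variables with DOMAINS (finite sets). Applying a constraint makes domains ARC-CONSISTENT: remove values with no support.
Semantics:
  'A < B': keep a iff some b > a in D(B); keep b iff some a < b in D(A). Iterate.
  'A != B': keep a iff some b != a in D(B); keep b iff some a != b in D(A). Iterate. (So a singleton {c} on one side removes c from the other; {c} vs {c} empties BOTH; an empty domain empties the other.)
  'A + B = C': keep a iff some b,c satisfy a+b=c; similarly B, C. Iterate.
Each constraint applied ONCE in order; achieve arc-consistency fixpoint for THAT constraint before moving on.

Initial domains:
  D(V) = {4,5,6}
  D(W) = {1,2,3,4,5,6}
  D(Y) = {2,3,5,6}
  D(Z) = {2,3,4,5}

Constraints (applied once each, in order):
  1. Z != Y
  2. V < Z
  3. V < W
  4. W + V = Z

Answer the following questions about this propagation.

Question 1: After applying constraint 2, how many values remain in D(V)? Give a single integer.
Constraint 1 (Z != Y) on D(Z)={2,3,4,5} D(Y)={2,3,5,6}: no change
Constraint 2 (V < Z) on D(V)={4,5,6} D(Z)={2,3,4,5}: V {4,5,6}->{4}; Z {2,3,4,5}->{5}
So after constraint 2: D(V)={4}, size = 1

Answer: 1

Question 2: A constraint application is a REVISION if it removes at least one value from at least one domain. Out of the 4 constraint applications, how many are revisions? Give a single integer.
Answer: 3

Derivation:
Constraint 1 (Z != Y) on D(Z)={2,3,4,5} D(Y)={2,3,5,6}: no change => not a revision
Constraint 2 (V < Z) on D(V)={4,5,6} D(Z)={2,3,4,5}: V {4,5,6}->{4}; Z {2,3,4,5}->{5} => REVISION
Constraint 3 (V < W) on D(V)={4} D(W)={1,2,3,4,5,6}: W {1,2,3,4,5,6}->{5,6} => REVISION
Constraint 4 (W + V = Z) on D(W)={5,6} D(V)={4} D(Z)={5}: W {5,6}->{}; V {4}->{}; Z {5}->{} => REVISION
Total revisions = 3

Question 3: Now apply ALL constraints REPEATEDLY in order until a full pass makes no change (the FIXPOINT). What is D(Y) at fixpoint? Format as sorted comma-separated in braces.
Answer: {}

Derivation:
pass 0 (initial): D(Y)={2,3,5,6}
pass 1: V {4,5,6}->{}; W {1,2,3,4,5,6}->{}; Z {2,3,4,5}->{}
pass 2: Y {2,3,5,6}->{}
pass 3: no change
Fixpoint after 3 passes: D(Y) = {}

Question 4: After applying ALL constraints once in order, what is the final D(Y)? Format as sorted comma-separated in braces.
Constraint 1 (Z != Y) on D(Z)={2,3,4,5} D(Y)={2,3,5,6}: no change
Constraint 2 (V < Z) on D(V)={4,5,6} D(Z)={2,3,4,5}: V {4,5,6}->{4}; Z {2,3,4,5}->{5}
Constraint 3 (V < W) on D(V)={4} D(W)={1,2,3,4,5,6}: W {1,2,3,4,5,6}->{5,6}
Constraint 4 (W + V = Z) on D(W)={5,6} D(V)={4} D(Z)={5}: W {5,6}->{}; V {4}->{}; Z {5}->{}
So after all 4 constraints: D(Y) = {2,3,5,6}

Answer: {2,3,5,6}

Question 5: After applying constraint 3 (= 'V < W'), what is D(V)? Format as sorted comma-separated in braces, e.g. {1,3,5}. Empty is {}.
Answer: {4}

Derivation:
Constraint 1 (Z != Y) on D(Z)={2,3,4,5} D(Y)={2,3,5,6}: no change
Constraint 2 (V < Z) on D(V)={4,5,6} D(Z)={2,3,4,5}: V {4,5,6}->{4}; Z {2,3,4,5}->{5}
Constraint 3 (V < W) on D(V)={4} D(W)={1,2,3,4,5,6}: W {1,2,3,4,5,6}->{5,6}
So after constraint 3: D(V) = {4}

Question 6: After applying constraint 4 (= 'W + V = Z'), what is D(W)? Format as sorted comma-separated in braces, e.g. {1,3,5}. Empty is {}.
Constraint 1 (Z != Y) on D(Z)={2,3,4,5} D(Y)={2,3,5,6}: no change
Constraint 2 (V < Z) on D(V)={4,5,6} D(Z)={2,3,4,5}: V {4,5,6}->{4}; Z {2,3,4,5}->{5}
Constraint 3 (V < W) on D(V)={4} D(W)={1,2,3,4,5,6}: W {1,2,3,4,5,6}->{5,6}
Constraint 4 (W + V = Z) on D(W)={5,6} D(V)={4} D(Z)={5}: W {5,6}->{}; V {4}->{}; Z {5}->{}
So after constraint 4: D(W) = {}

Answer: {}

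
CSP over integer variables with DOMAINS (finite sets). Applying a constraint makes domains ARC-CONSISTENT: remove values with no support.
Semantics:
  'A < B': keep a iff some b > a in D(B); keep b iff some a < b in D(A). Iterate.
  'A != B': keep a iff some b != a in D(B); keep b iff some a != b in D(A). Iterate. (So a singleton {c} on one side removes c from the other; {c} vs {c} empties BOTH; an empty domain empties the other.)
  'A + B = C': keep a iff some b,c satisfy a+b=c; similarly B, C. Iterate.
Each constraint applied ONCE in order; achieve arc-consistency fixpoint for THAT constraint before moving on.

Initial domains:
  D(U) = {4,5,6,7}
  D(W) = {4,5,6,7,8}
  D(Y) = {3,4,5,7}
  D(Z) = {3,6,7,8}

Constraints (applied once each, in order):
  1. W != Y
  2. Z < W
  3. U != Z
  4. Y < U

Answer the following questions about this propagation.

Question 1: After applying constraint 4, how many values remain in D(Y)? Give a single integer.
Constraint 1 (W != Y) on D(W)={4,5,6,7,8} D(Y)={3,4,5,7}: no change
Constraint 2 (Z < W) on D(Z)={3,6,7,8} D(W)={4,5,6,7,8}: Z {3,6,7,8}->{3,6,7}
Constraint 3 (U != Z) on D(U)={4,5,6,7} D(Z)={3,6,7}: no change
Constraint 4 (Y < U) on D(Y)={3,4,5,7} D(U)={4,5,6,7}: Y {3,4,5,7}->{3,4,5}
So after constraint 4: D(Y)={3,4,5}, size = 3

Answer: 3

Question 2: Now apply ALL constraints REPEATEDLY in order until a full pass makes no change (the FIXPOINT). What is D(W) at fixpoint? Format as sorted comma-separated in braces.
pass 0 (initial): D(W)={4,5,6,7,8}
pass 1: Y {3,4,5,7}->{3,4,5}; Z {3,6,7,8}->{3,6,7}
pass 2: no change
Fixpoint after 2 passes: D(W) = {4,5,6,7,8}

Answer: {4,5,6,7,8}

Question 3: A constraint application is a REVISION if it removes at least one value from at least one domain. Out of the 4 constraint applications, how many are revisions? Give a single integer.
Answer: 2

Derivation:
Constraint 1 (W != Y) on D(W)={4,5,6,7,8} D(Y)={3,4,5,7}: no change => not a revision
Constraint 2 (Z < W) on D(Z)={3,6,7,8} D(W)={4,5,6,7,8}: Z {3,6,7,8}->{3,6,7} => REVISION
Constraint 3 (U != Z) on D(U)={4,5,6,7} D(Z)={3,6,7}: no change => not a revision
Constraint 4 (Y < U) on D(Y)={3,4,5,7} D(U)={4,5,6,7}: Y {3,4,5,7}->{3,4,5} => REVISION
Total revisions = 2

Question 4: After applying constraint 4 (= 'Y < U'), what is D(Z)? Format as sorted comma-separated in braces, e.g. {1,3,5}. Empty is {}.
Constraint 1 (W != Y) on D(W)={4,5,6,7,8} D(Y)={3,4,5,7}: no change
Constraint 2 (Z < W) on D(Z)={3,6,7,8} D(W)={4,5,6,7,8}: Z {3,6,7,8}->{3,6,7}
Constraint 3 (U != Z) on D(U)={4,5,6,7} D(Z)={3,6,7}: no change
Constraint 4 (Y < U) on D(Y)={3,4,5,7} D(U)={4,5,6,7}: Y {3,4,5,7}->{3,4,5}
So after constraint 4: D(Z) = {3,6,7}

Answer: {3,6,7}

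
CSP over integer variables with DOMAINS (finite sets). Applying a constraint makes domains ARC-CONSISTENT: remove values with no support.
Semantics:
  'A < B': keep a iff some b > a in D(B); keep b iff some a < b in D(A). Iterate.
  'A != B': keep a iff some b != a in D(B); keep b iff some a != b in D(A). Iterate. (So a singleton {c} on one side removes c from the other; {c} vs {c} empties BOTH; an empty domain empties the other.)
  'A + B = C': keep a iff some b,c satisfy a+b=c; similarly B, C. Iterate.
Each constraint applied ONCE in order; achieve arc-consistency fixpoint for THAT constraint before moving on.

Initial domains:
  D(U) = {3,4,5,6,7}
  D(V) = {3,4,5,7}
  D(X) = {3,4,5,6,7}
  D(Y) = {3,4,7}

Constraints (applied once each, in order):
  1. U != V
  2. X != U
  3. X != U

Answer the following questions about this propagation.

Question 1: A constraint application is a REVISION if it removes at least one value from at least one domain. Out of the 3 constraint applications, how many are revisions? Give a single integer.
Answer: 0

Derivation:
Constraint 1 (U != V) on D(U)={3,4,5,6,7} D(V)={3,4,5,7}: no change => not a revision
Constraint 2 (X != U) on D(X)={3,4,5,6,7} D(U)={3,4,5,6,7}: no change => not a revision
Constraint 3 (X != U) on D(X)={3,4,5,6,7} D(U)={3,4,5,6,7}: no change => not a revision
Total revisions = 0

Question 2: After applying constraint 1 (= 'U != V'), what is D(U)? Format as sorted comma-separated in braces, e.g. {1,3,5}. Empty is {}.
Answer: {3,4,5,6,7}

Derivation:
Constraint 1 (U != V) on D(U)={3,4,5,6,7} D(V)={3,4,5,7}: no change
So after constraint 1: D(U) = {3,4,5,6,7}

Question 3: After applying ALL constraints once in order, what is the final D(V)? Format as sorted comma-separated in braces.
Constraint 1 (U != V) on D(U)={3,4,5,6,7} D(V)={3,4,5,7}: no change
Constraint 2 (X != U) on D(X)={3,4,5,6,7} D(U)={3,4,5,6,7}: no change
Constraint 3 (X != U) on D(X)={3,4,5,6,7} D(U)={3,4,5,6,7}: no change
So after all 3 constraints: D(V) = {3,4,5,7}

Answer: {3,4,5,7}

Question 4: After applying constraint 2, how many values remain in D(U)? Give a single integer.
Answer: 5

Derivation:
Constraint 1 (U != V) on D(U)={3,4,5,6,7} D(V)={3,4,5,7}: no change
Constraint 2 (X != U) on D(X)={3,4,5,6,7} D(U)={3,4,5,6,7}: no change
So after constraint 2: D(U)={3,4,5,6,7}, size = 5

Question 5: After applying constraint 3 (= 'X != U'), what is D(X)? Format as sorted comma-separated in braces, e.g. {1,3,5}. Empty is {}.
Constraint 1 (U != V) on D(U)={3,4,5,6,7} D(V)={3,4,5,7}: no change
Constraint 2 (X != U) on D(X)={3,4,5,6,7} D(U)={3,4,5,6,7}: no change
Constraint 3 (X != U) on D(X)={3,4,5,6,7} D(U)={3,4,5,6,7}: no change
So after constraint 3: D(X) = {3,4,5,6,7}

Answer: {3,4,5,6,7}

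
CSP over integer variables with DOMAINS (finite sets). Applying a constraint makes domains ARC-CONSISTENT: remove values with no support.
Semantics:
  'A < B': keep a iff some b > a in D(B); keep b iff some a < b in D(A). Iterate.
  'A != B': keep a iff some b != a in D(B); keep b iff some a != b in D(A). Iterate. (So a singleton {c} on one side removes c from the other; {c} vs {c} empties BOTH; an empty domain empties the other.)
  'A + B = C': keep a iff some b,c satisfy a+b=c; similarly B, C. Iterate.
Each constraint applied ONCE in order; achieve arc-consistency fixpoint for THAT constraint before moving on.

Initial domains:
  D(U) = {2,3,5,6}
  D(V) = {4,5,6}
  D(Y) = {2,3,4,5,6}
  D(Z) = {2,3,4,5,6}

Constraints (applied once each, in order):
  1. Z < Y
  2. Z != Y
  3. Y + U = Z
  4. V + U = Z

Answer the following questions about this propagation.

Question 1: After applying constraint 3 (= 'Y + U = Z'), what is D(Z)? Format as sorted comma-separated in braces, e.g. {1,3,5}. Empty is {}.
Answer: {5}

Derivation:
Constraint 1 (Z < Y) on D(Z)={2,3,4,5,6} D(Y)={2,3,4,5,6}: Z {2,3,4,5,6}->{2,3,4,5}; Y {2,3,4,5,6}->{3,4,5,6}
Constraint 2 (Z != Y) on D(Z)={2,3,4,5} D(Y)={3,4,5,6}: no change
Constraint 3 (Y + U = Z) on D(Y)={3,4,5,6} D(U)={2,3,5,6} D(Z)={2,3,4,5}: Y {3,4,5,6}->{3}; U {2,3,5,6}->{2}; Z {2,3,4,5}->{5}
So after constraint 3: D(Z) = {5}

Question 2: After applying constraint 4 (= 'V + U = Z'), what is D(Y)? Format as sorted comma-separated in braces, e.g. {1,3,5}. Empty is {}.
Answer: {3}

Derivation:
Constraint 1 (Z < Y) on D(Z)={2,3,4,5,6} D(Y)={2,3,4,5,6}: Z {2,3,4,5,6}->{2,3,4,5}; Y {2,3,4,5,6}->{3,4,5,6}
Constraint 2 (Z != Y) on D(Z)={2,3,4,5} D(Y)={3,4,5,6}: no change
Constraint 3 (Y + U = Z) on D(Y)={3,4,5,6} D(U)={2,3,5,6} D(Z)={2,3,4,5}: Y {3,4,5,6}->{3}; U {2,3,5,6}->{2}; Z {2,3,4,5}->{5}
Constraint 4 (V + U = Z) on D(V)={4,5,6} D(U)={2} D(Z)={5}: V {4,5,6}->{}; U {2}->{}; Z {5}->{}
So after constraint 4: D(Y) = {3}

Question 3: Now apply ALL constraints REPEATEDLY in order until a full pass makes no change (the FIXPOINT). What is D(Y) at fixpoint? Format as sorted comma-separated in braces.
pass 0 (initial): D(Y)={2,3,4,5,6}
pass 1: U {2,3,5,6}->{}; V {4,5,6}->{}; Y {2,3,4,5,6}->{3}; Z {2,3,4,5,6}->{}
pass 2: Y {3}->{}
pass 3: no change
Fixpoint after 3 passes: D(Y) = {}

Answer: {}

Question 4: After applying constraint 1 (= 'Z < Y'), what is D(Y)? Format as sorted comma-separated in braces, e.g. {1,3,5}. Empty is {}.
Answer: {3,4,5,6}

Derivation:
Constraint 1 (Z < Y) on D(Z)={2,3,4,5,6} D(Y)={2,3,4,5,6}: Z {2,3,4,5,6}->{2,3,4,5}; Y {2,3,4,5,6}->{3,4,5,6}
So after constraint 1: D(Y) = {3,4,5,6}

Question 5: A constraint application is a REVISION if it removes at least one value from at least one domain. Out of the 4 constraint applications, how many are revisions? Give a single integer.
Answer: 3

Derivation:
Constraint 1 (Z < Y) on D(Z)={2,3,4,5,6} D(Y)={2,3,4,5,6}: Z {2,3,4,5,6}->{2,3,4,5}; Y {2,3,4,5,6}->{3,4,5,6} => REVISION
Constraint 2 (Z != Y) on D(Z)={2,3,4,5} D(Y)={3,4,5,6}: no change => not a revision
Constraint 3 (Y + U = Z) on D(Y)={3,4,5,6} D(U)={2,3,5,6} D(Z)={2,3,4,5}: Y {3,4,5,6}->{3}; U {2,3,5,6}->{2}; Z {2,3,4,5}->{5} => REVISION
Constraint 4 (V + U = Z) on D(V)={4,5,6} D(U)={2} D(Z)={5}: V {4,5,6}->{}; U {2}->{}; Z {5}->{} => REVISION
Total revisions = 3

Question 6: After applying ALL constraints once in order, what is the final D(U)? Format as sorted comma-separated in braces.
Answer: {}

Derivation:
Constraint 1 (Z < Y) on D(Z)={2,3,4,5,6} D(Y)={2,3,4,5,6}: Z {2,3,4,5,6}->{2,3,4,5}; Y {2,3,4,5,6}->{3,4,5,6}
Constraint 2 (Z != Y) on D(Z)={2,3,4,5} D(Y)={3,4,5,6}: no change
Constraint 3 (Y + U = Z) on D(Y)={3,4,5,6} D(U)={2,3,5,6} D(Z)={2,3,4,5}: Y {3,4,5,6}->{3}; U {2,3,5,6}->{2}; Z {2,3,4,5}->{5}
Constraint 4 (V + U = Z) on D(V)={4,5,6} D(U)={2} D(Z)={5}: V {4,5,6}->{}; U {2}->{}; Z {5}->{}
So after all 4 constraints: D(U) = {}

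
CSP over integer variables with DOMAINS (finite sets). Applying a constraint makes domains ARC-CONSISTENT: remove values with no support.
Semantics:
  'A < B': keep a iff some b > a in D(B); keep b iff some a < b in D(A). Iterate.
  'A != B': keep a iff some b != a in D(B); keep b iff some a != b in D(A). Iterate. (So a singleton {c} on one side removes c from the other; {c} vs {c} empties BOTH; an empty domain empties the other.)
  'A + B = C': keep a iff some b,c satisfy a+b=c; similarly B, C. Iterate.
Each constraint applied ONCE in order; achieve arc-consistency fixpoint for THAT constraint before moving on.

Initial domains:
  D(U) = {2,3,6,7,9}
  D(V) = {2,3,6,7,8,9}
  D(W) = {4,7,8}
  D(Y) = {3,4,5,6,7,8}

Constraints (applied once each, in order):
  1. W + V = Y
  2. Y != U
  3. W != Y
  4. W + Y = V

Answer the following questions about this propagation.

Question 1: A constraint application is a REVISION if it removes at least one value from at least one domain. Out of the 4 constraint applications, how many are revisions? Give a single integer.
Constraint 1 (W + V = Y) on D(W)={4,7,8} D(V)={2,3,6,7,8,9} D(Y)={3,4,5,6,7,8}: W {4,7,8}->{4}; V {2,3,6,7,8,9}->{2,3}; Y {3,4,5,6,7,8}->{6,7} => REVISION
Constraint 2 (Y != U) on D(Y)={6,7} D(U)={2,3,6,7,9}: no change => not a revision
Constraint 3 (W != Y) on D(W)={4} D(Y)={6,7}: no change => not a revision
Constraint 4 (W + Y = V) on D(W)={4} D(Y)={6,7} D(V)={2,3}: W {4}->{}; Y {6,7}->{}; V {2,3}->{} => REVISION
Total revisions = 2

Answer: 2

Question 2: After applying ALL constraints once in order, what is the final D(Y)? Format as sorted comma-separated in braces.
Constraint 1 (W + V = Y) on D(W)={4,7,8} D(V)={2,3,6,7,8,9} D(Y)={3,4,5,6,7,8}: W {4,7,8}->{4}; V {2,3,6,7,8,9}->{2,3}; Y {3,4,5,6,7,8}->{6,7}
Constraint 2 (Y != U) on D(Y)={6,7} D(U)={2,3,6,7,9}: no change
Constraint 3 (W != Y) on D(W)={4} D(Y)={6,7}: no change
Constraint 4 (W + Y = V) on D(W)={4} D(Y)={6,7} D(V)={2,3}: W {4}->{}; Y {6,7}->{}; V {2,3}->{}
So after all 4 constraints: D(Y) = {}

Answer: {}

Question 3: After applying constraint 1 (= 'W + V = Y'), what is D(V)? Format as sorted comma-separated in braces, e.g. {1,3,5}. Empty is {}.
Answer: {2,3}

Derivation:
Constraint 1 (W + V = Y) on D(W)={4,7,8} D(V)={2,3,6,7,8,9} D(Y)={3,4,5,6,7,8}: W {4,7,8}->{4}; V {2,3,6,7,8,9}->{2,3}; Y {3,4,5,6,7,8}->{6,7}
So after constraint 1: D(V) = {2,3}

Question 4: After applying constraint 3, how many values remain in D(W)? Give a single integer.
Constraint 1 (W + V = Y) on D(W)={4,7,8} D(V)={2,3,6,7,8,9} D(Y)={3,4,5,6,7,8}: W {4,7,8}->{4}; V {2,3,6,7,8,9}->{2,3}; Y {3,4,5,6,7,8}->{6,7}
Constraint 2 (Y != U) on D(Y)={6,7} D(U)={2,3,6,7,9}: no change
Constraint 3 (W != Y) on D(W)={4} D(Y)={6,7}: no change
So after constraint 3: D(W)={4}, size = 1

Answer: 1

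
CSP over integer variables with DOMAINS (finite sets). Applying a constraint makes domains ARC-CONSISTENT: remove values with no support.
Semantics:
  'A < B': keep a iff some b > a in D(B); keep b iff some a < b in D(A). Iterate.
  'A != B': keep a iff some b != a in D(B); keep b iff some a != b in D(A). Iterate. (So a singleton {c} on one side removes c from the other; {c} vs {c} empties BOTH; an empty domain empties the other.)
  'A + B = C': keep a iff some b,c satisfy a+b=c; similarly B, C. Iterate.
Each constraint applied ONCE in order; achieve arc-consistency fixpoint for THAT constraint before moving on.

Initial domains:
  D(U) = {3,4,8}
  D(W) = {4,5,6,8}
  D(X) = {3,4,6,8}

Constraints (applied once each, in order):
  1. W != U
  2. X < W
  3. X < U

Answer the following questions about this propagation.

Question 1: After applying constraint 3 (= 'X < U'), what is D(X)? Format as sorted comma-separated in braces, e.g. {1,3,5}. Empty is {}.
Answer: {3,4,6}

Derivation:
Constraint 1 (W != U) on D(W)={4,5,6,8} D(U)={3,4,8}: no change
Constraint 2 (X < W) on D(X)={3,4,6,8} D(W)={4,5,6,8}: X {3,4,6,8}->{3,4,6}
Constraint 3 (X < U) on D(X)={3,4,6} D(U)={3,4,8}: U {3,4,8}->{4,8}
So after constraint 3: D(X) = {3,4,6}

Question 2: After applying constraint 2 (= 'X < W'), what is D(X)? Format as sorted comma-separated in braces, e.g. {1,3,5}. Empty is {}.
Constraint 1 (W != U) on D(W)={4,5,6,8} D(U)={3,4,8}: no change
Constraint 2 (X < W) on D(X)={3,4,6,8} D(W)={4,5,6,8}: X {3,4,6,8}->{3,4,6}
So after constraint 2: D(X) = {3,4,6}

Answer: {3,4,6}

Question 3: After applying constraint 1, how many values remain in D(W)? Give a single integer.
Answer: 4

Derivation:
Constraint 1 (W != U) on D(W)={4,5,6,8} D(U)={3,4,8}: no change
So after constraint 1: D(W)={4,5,6,8}, size = 4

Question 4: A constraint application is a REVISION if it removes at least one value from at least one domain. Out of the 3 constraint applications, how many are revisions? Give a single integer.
Answer: 2

Derivation:
Constraint 1 (W != U) on D(W)={4,5,6,8} D(U)={3,4,8}: no change => not a revision
Constraint 2 (X < W) on D(X)={3,4,6,8} D(W)={4,5,6,8}: X {3,4,6,8}->{3,4,6} => REVISION
Constraint 3 (X < U) on D(X)={3,4,6} D(U)={3,4,8}: U {3,4,8}->{4,8} => REVISION
Total revisions = 2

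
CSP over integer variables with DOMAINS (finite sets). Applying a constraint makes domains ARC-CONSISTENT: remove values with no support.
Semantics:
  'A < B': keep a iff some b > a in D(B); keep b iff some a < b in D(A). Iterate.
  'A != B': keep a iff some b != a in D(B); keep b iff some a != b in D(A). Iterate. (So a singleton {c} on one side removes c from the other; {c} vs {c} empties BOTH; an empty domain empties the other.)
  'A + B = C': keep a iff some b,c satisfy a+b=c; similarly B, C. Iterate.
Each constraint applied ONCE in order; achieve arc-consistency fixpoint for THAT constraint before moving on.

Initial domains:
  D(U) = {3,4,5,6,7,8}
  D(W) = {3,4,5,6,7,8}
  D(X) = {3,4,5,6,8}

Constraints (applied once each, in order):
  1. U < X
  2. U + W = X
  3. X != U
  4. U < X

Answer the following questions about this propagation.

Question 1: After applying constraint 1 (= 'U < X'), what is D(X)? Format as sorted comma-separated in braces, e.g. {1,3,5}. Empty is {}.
Constraint 1 (U < X) on D(U)={3,4,5,6,7,8} D(X)={3,4,5,6,8}: U {3,4,5,6,7,8}->{3,4,5,6,7}; X {3,4,5,6,8}->{4,5,6,8}
So after constraint 1: D(X) = {4,5,6,8}

Answer: {4,5,6,8}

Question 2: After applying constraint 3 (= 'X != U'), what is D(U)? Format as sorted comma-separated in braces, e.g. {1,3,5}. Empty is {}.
Constraint 1 (U < X) on D(U)={3,4,5,6,7,8} D(X)={3,4,5,6,8}: U {3,4,5,6,7,8}->{3,4,5,6,7}; X {3,4,5,6,8}->{4,5,6,8}
Constraint 2 (U + W = X) on D(U)={3,4,5,6,7} D(W)={3,4,5,6,7,8} D(X)={4,5,6,8}: U {3,4,5,6,7}->{3,4,5}; W {3,4,5,6,7,8}->{3,4,5}; X {4,5,6,8}->{6,8}
Constraint 3 (X != U) on D(X)={6,8} D(U)={3,4,5}: no change
So after constraint 3: D(U) = {3,4,5}

Answer: {3,4,5}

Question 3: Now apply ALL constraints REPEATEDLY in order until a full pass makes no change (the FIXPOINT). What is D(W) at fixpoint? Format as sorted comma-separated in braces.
Answer: {3,4,5}

Derivation:
pass 0 (initial): D(W)={3,4,5,6,7,8}
pass 1: U {3,4,5,6,7,8}->{3,4,5}; W {3,4,5,6,7,8}->{3,4,5}; X {3,4,5,6,8}->{6,8}
pass 2: no change
Fixpoint after 2 passes: D(W) = {3,4,5}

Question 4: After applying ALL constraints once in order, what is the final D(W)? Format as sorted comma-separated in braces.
Constraint 1 (U < X) on D(U)={3,4,5,6,7,8} D(X)={3,4,5,6,8}: U {3,4,5,6,7,8}->{3,4,5,6,7}; X {3,4,5,6,8}->{4,5,6,8}
Constraint 2 (U + W = X) on D(U)={3,4,5,6,7} D(W)={3,4,5,6,7,8} D(X)={4,5,6,8}: U {3,4,5,6,7}->{3,4,5}; W {3,4,5,6,7,8}->{3,4,5}; X {4,5,6,8}->{6,8}
Constraint 3 (X != U) on D(X)={6,8} D(U)={3,4,5}: no change
Constraint 4 (U < X) on D(U)={3,4,5} D(X)={6,8}: no change
So after all 4 constraints: D(W) = {3,4,5}

Answer: {3,4,5}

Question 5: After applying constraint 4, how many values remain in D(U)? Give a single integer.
Constraint 1 (U < X) on D(U)={3,4,5,6,7,8} D(X)={3,4,5,6,8}: U {3,4,5,6,7,8}->{3,4,5,6,7}; X {3,4,5,6,8}->{4,5,6,8}
Constraint 2 (U + W = X) on D(U)={3,4,5,6,7} D(W)={3,4,5,6,7,8} D(X)={4,5,6,8}: U {3,4,5,6,7}->{3,4,5}; W {3,4,5,6,7,8}->{3,4,5}; X {4,5,6,8}->{6,8}
Constraint 3 (X != U) on D(X)={6,8} D(U)={3,4,5}: no change
Constraint 4 (U < X) on D(U)={3,4,5} D(X)={6,8}: no change
So after constraint 4: D(U)={3,4,5}, size = 3

Answer: 3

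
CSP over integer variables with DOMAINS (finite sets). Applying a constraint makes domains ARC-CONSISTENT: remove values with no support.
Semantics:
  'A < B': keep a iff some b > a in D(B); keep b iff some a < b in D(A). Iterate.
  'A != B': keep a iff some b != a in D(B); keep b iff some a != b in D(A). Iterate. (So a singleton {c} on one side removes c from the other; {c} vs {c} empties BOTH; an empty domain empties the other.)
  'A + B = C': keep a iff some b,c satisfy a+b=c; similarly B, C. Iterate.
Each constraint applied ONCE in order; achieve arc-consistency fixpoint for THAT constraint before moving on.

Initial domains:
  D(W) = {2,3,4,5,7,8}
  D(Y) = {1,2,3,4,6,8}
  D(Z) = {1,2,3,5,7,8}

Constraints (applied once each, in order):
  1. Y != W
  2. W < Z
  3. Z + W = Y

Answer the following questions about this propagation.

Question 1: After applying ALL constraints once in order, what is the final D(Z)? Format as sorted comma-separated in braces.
Answer: {3,5}

Derivation:
Constraint 1 (Y != W) on D(Y)={1,2,3,4,6,8} D(W)={2,3,4,5,7,8}: no change
Constraint 2 (W < Z) on D(W)={2,3,4,5,7,8} D(Z)={1,2,3,5,7,8}: W {2,3,4,5,7,8}->{2,3,4,5,7}; Z {1,2,3,5,7,8}->{3,5,7,8}
Constraint 3 (Z + W = Y) on D(Z)={3,5,7,8} D(W)={2,3,4,5,7} D(Y)={1,2,3,4,6,8}: Z {3,5,7,8}->{3,5}; W {2,3,4,5,7}->{3,5}; Y {1,2,3,4,6,8}->{6,8}
So after all 3 constraints: D(Z) = {3,5}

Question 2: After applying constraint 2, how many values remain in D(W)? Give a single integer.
Answer: 5

Derivation:
Constraint 1 (Y != W) on D(Y)={1,2,3,4,6,8} D(W)={2,3,4,5,7,8}: no change
Constraint 2 (W < Z) on D(W)={2,3,4,5,7,8} D(Z)={1,2,3,5,7,8}: W {2,3,4,5,7,8}->{2,3,4,5,7}; Z {1,2,3,5,7,8}->{3,5,7,8}
So after constraint 2: D(W)={2,3,4,5,7}, size = 5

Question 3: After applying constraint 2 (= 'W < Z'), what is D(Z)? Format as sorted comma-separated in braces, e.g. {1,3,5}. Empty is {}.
Constraint 1 (Y != W) on D(Y)={1,2,3,4,6,8} D(W)={2,3,4,5,7,8}: no change
Constraint 2 (W < Z) on D(W)={2,3,4,5,7,8} D(Z)={1,2,3,5,7,8}: W {2,3,4,5,7,8}->{2,3,4,5,7}; Z {1,2,3,5,7,8}->{3,5,7,8}
So after constraint 2: D(Z) = {3,5,7,8}

Answer: {3,5,7,8}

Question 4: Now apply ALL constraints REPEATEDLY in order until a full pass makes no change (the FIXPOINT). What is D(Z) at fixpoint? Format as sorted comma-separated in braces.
pass 0 (initial): D(Z)={1,2,3,5,7,8}
pass 1: W {2,3,4,5,7,8}->{3,5}; Y {1,2,3,4,6,8}->{6,8}; Z {1,2,3,5,7,8}->{3,5}
pass 2: W {3,5}->{3}; Y {6,8}->{8}; Z {3,5}->{5}
pass 3: no change
Fixpoint after 3 passes: D(Z) = {5}

Answer: {5}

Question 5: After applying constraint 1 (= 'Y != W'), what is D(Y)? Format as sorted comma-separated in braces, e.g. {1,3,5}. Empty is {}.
Answer: {1,2,3,4,6,8}

Derivation:
Constraint 1 (Y != W) on D(Y)={1,2,3,4,6,8} D(W)={2,3,4,5,7,8}: no change
So after constraint 1: D(Y) = {1,2,3,4,6,8}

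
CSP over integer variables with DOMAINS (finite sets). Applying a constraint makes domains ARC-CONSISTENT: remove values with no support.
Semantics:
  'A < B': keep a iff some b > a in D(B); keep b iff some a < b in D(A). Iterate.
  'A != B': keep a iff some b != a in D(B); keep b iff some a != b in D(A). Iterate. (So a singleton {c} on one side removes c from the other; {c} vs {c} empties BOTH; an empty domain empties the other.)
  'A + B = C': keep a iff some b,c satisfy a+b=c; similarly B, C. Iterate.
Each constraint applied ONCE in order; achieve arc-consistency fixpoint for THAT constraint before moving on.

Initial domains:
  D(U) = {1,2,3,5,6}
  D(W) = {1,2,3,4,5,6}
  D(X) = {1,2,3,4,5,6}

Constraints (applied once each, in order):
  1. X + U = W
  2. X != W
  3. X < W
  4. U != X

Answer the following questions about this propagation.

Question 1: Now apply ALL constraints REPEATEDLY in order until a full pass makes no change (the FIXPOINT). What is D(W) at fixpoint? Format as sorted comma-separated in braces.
Answer: {2,3,4,5,6}

Derivation:
pass 0 (initial): D(W)={1,2,3,4,5,6}
pass 1: U {1,2,3,5,6}->{1,2,3,5}; W {1,2,3,4,5,6}->{2,3,4,5,6}; X {1,2,3,4,5,6}->{1,2,3,4,5}
pass 2: no change
Fixpoint after 2 passes: D(W) = {2,3,4,5,6}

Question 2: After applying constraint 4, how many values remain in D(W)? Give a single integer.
Constraint 1 (X + U = W) on D(X)={1,2,3,4,5,6} D(U)={1,2,3,5,6} D(W)={1,2,3,4,5,6}: X {1,2,3,4,5,6}->{1,2,3,4,5}; U {1,2,3,5,6}->{1,2,3,5}; W {1,2,3,4,5,6}->{2,3,4,5,6}
Constraint 2 (X != W) on D(X)={1,2,3,4,5} D(W)={2,3,4,5,6}: no change
Constraint 3 (X < W) on D(X)={1,2,3,4,5} D(W)={2,3,4,5,6}: no change
Constraint 4 (U != X) on D(U)={1,2,3,5} D(X)={1,2,3,4,5}: no change
So after constraint 4: D(W)={2,3,4,5,6}, size = 5

Answer: 5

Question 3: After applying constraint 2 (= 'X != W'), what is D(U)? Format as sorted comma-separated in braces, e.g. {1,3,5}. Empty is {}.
Constraint 1 (X + U = W) on D(X)={1,2,3,4,5,6} D(U)={1,2,3,5,6} D(W)={1,2,3,4,5,6}: X {1,2,3,4,5,6}->{1,2,3,4,5}; U {1,2,3,5,6}->{1,2,3,5}; W {1,2,3,4,5,6}->{2,3,4,5,6}
Constraint 2 (X != W) on D(X)={1,2,3,4,5} D(W)={2,3,4,5,6}: no change
So after constraint 2: D(U) = {1,2,3,5}

Answer: {1,2,3,5}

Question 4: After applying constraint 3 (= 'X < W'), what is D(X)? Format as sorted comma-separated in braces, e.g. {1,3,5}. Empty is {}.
Constraint 1 (X + U = W) on D(X)={1,2,3,4,5,6} D(U)={1,2,3,5,6} D(W)={1,2,3,4,5,6}: X {1,2,3,4,5,6}->{1,2,3,4,5}; U {1,2,3,5,6}->{1,2,3,5}; W {1,2,3,4,5,6}->{2,3,4,5,6}
Constraint 2 (X != W) on D(X)={1,2,3,4,5} D(W)={2,3,4,5,6}: no change
Constraint 3 (X < W) on D(X)={1,2,3,4,5} D(W)={2,3,4,5,6}: no change
So after constraint 3: D(X) = {1,2,3,4,5}

Answer: {1,2,3,4,5}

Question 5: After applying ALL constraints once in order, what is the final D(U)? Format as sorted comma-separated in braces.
Constraint 1 (X + U = W) on D(X)={1,2,3,4,5,6} D(U)={1,2,3,5,6} D(W)={1,2,3,4,5,6}: X {1,2,3,4,5,6}->{1,2,3,4,5}; U {1,2,3,5,6}->{1,2,3,5}; W {1,2,3,4,5,6}->{2,3,4,5,6}
Constraint 2 (X != W) on D(X)={1,2,3,4,5} D(W)={2,3,4,5,6}: no change
Constraint 3 (X < W) on D(X)={1,2,3,4,5} D(W)={2,3,4,5,6}: no change
Constraint 4 (U != X) on D(U)={1,2,3,5} D(X)={1,2,3,4,5}: no change
So after all 4 constraints: D(U) = {1,2,3,5}

Answer: {1,2,3,5}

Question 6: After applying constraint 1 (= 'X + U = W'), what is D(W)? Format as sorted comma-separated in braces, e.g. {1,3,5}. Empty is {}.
Constraint 1 (X + U = W) on D(X)={1,2,3,4,5,6} D(U)={1,2,3,5,6} D(W)={1,2,3,4,5,6}: X {1,2,3,4,5,6}->{1,2,3,4,5}; U {1,2,3,5,6}->{1,2,3,5}; W {1,2,3,4,5,6}->{2,3,4,5,6}
So after constraint 1: D(W) = {2,3,4,5,6}

Answer: {2,3,4,5,6}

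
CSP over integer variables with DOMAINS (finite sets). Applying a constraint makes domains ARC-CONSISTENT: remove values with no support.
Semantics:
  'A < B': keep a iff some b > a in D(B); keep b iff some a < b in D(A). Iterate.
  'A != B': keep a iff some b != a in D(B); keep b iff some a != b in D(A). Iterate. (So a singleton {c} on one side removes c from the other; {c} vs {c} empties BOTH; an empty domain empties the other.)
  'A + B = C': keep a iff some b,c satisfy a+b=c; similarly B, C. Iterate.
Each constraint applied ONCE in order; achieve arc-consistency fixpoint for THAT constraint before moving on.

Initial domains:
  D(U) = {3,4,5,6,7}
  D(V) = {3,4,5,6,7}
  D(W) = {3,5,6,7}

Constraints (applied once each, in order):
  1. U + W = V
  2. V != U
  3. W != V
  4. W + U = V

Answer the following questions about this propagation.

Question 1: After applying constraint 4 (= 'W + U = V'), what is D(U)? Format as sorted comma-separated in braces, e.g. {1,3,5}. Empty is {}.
Answer: {3,4}

Derivation:
Constraint 1 (U + W = V) on D(U)={3,4,5,6,7} D(W)={3,5,6,7} D(V)={3,4,5,6,7}: U {3,4,5,6,7}->{3,4}; W {3,5,6,7}->{3}; V {3,4,5,6,7}->{6,7}
Constraint 2 (V != U) on D(V)={6,7} D(U)={3,4}: no change
Constraint 3 (W != V) on D(W)={3} D(V)={6,7}: no change
Constraint 4 (W + U = V) on D(W)={3} D(U)={3,4} D(V)={6,7}: no change
So after constraint 4: D(U) = {3,4}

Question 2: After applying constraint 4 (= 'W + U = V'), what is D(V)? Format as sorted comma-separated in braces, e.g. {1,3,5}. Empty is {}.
Answer: {6,7}

Derivation:
Constraint 1 (U + W = V) on D(U)={3,4,5,6,7} D(W)={3,5,6,7} D(V)={3,4,5,6,7}: U {3,4,5,6,7}->{3,4}; W {3,5,6,7}->{3}; V {3,4,5,6,7}->{6,7}
Constraint 2 (V != U) on D(V)={6,7} D(U)={3,4}: no change
Constraint 3 (W != V) on D(W)={3} D(V)={6,7}: no change
Constraint 4 (W + U = V) on D(W)={3} D(U)={3,4} D(V)={6,7}: no change
So after constraint 4: D(V) = {6,7}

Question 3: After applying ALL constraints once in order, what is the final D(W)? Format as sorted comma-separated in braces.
Answer: {3}

Derivation:
Constraint 1 (U + W = V) on D(U)={3,4,5,6,7} D(W)={3,5,6,7} D(V)={3,4,5,6,7}: U {3,4,5,6,7}->{3,4}; W {3,5,6,7}->{3}; V {3,4,5,6,7}->{6,7}
Constraint 2 (V != U) on D(V)={6,7} D(U)={3,4}: no change
Constraint 3 (W != V) on D(W)={3} D(V)={6,7}: no change
Constraint 4 (W + U = V) on D(W)={3} D(U)={3,4} D(V)={6,7}: no change
So after all 4 constraints: D(W) = {3}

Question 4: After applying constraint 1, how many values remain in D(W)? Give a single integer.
Constraint 1 (U + W = V) on D(U)={3,4,5,6,7} D(W)={3,5,6,7} D(V)={3,4,5,6,7}: U {3,4,5,6,7}->{3,4}; W {3,5,6,7}->{3}; V {3,4,5,6,7}->{6,7}
So after constraint 1: D(W)={3}, size = 1

Answer: 1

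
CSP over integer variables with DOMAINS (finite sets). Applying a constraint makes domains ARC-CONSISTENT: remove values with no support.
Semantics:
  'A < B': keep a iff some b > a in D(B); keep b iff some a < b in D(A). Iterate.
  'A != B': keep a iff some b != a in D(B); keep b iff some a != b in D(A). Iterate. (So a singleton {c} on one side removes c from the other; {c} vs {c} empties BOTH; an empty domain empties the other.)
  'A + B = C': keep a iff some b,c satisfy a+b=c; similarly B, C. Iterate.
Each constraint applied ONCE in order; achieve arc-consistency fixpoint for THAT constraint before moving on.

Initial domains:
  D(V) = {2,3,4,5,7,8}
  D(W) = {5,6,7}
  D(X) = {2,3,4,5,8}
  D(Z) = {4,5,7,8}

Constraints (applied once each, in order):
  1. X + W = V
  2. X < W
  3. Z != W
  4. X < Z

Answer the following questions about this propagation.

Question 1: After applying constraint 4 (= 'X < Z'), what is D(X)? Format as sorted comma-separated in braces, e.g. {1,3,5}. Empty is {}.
Answer: {2,3}

Derivation:
Constraint 1 (X + W = V) on D(X)={2,3,4,5,8} D(W)={5,6,7} D(V)={2,3,4,5,7,8}: X {2,3,4,5,8}->{2,3}; W {5,6,7}->{5,6}; V {2,3,4,5,7,8}->{7,8}
Constraint 2 (X < W) on D(X)={2,3} D(W)={5,6}: no change
Constraint 3 (Z != W) on D(Z)={4,5,7,8} D(W)={5,6}: no change
Constraint 4 (X < Z) on D(X)={2,3} D(Z)={4,5,7,8}: no change
So after constraint 4: D(X) = {2,3}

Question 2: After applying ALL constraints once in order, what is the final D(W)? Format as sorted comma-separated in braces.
Constraint 1 (X + W = V) on D(X)={2,3,4,5,8} D(W)={5,6,7} D(V)={2,3,4,5,7,8}: X {2,3,4,5,8}->{2,3}; W {5,6,7}->{5,6}; V {2,3,4,5,7,8}->{7,8}
Constraint 2 (X < W) on D(X)={2,3} D(W)={5,6}: no change
Constraint 3 (Z != W) on D(Z)={4,5,7,8} D(W)={5,6}: no change
Constraint 4 (X < Z) on D(X)={2,3} D(Z)={4,5,7,8}: no change
So after all 4 constraints: D(W) = {5,6}

Answer: {5,6}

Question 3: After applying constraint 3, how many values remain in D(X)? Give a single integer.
Answer: 2

Derivation:
Constraint 1 (X + W = V) on D(X)={2,3,4,5,8} D(W)={5,6,7} D(V)={2,3,4,5,7,8}: X {2,3,4,5,8}->{2,3}; W {5,6,7}->{5,6}; V {2,3,4,5,7,8}->{7,8}
Constraint 2 (X < W) on D(X)={2,3} D(W)={5,6}: no change
Constraint 3 (Z != W) on D(Z)={4,5,7,8} D(W)={5,6}: no change
So after constraint 3: D(X)={2,3}, size = 2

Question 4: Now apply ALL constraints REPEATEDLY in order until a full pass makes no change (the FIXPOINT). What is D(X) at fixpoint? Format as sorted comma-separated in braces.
pass 0 (initial): D(X)={2,3,4,5,8}
pass 1: V {2,3,4,5,7,8}->{7,8}; W {5,6,7}->{5,6}; X {2,3,4,5,8}->{2,3}
pass 2: no change
Fixpoint after 2 passes: D(X) = {2,3}

Answer: {2,3}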